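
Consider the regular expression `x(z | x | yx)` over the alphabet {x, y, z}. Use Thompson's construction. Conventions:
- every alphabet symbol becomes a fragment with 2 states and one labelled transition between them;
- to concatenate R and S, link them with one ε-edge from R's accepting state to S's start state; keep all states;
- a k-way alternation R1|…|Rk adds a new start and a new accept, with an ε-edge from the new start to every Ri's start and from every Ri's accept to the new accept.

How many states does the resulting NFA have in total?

Building bottom-up:
Each of the 5 symbol leaves contributes a 2-state fragment.
  yx = 4 states
  z | x | yx = 10 states
  x(z | x | yx) = 12 states

12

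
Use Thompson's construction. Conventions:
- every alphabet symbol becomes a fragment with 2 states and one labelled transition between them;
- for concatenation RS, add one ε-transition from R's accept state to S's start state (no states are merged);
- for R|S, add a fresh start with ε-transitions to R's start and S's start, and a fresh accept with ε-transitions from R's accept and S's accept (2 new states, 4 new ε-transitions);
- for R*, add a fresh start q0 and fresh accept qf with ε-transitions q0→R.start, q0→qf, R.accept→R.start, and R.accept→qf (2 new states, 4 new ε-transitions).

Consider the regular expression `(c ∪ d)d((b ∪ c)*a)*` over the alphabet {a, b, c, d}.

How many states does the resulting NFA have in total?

20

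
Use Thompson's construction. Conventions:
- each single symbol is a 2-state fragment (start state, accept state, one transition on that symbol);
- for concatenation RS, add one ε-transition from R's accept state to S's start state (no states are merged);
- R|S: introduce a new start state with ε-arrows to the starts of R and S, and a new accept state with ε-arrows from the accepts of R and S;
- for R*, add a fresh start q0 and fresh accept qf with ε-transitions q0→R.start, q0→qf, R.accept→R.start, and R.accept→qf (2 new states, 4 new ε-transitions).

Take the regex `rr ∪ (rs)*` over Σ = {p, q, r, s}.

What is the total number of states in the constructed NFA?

Building bottom-up:
Each of the 4 symbol leaves contributes a 2-state fragment.
  rr = 4 states
  rs = 4 states
  (rs)* = 6 states
  rr ∪ (rs)* = 12 states

12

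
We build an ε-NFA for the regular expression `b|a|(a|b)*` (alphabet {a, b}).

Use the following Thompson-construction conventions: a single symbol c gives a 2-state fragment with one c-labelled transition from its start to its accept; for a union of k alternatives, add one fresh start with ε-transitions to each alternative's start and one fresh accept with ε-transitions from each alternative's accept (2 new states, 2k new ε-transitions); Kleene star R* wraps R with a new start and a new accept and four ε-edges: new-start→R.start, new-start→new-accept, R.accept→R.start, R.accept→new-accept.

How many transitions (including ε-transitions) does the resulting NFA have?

18

Recursing over subexpressions:
Each of the 4 symbol leaves contributes 1 transition (1 symbol, 0 ε).
  a|b : 6 transitions (2 symbol, 4 ε)
  (a|b)* : 10 transitions (2 symbol, 8 ε)
  b|a|(a|b)* : 18 transitions (4 symbol, 14 ε)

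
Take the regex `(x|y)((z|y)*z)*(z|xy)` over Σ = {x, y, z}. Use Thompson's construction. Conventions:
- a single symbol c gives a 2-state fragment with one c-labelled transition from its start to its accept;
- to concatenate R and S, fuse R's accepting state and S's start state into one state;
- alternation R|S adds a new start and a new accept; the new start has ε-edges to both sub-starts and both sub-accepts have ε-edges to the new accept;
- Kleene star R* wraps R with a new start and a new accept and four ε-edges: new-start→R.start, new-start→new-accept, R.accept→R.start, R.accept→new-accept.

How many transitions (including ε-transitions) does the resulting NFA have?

28

Per subexpression:
Each of the 8 symbol leaves contributes 1 transition (1 symbol, 0 ε).
  x|y → 6 transitions (2 symbol, 4 ε)
  z|y → 6 transitions (2 symbol, 4 ε)
  (z|y)* → 10 transitions (2 symbol, 8 ε)
  (z|y)*z → 11 transitions (3 symbol, 8 ε)
  ((z|y)*z)* → 15 transitions (3 symbol, 12 ε)
  xy → 2 transitions (2 symbol, 0 ε)
  z|xy → 7 transitions (3 symbol, 4 ε)
  (x|y)((z|y)*z)*(z|xy) → 28 transitions (8 symbol, 20 ε)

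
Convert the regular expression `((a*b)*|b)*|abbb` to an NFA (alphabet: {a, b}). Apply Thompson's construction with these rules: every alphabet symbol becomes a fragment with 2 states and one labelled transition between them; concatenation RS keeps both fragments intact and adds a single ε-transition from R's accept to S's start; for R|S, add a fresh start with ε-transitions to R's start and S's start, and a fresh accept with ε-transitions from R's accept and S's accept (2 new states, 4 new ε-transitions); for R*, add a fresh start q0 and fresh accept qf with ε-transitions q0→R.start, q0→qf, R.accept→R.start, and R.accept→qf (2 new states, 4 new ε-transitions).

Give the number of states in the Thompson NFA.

Building bottom-up:
Each of the 7 symbol leaves contributes a 2-state fragment.
  a* = 4 states
  a*b = 6 states
  (a*b)* = 8 states
  (a*b)*|b = 12 states
  ((a*b)*|b)* = 14 states
  abbb = 8 states
  ((a*b)*|b)*|abbb = 24 states

24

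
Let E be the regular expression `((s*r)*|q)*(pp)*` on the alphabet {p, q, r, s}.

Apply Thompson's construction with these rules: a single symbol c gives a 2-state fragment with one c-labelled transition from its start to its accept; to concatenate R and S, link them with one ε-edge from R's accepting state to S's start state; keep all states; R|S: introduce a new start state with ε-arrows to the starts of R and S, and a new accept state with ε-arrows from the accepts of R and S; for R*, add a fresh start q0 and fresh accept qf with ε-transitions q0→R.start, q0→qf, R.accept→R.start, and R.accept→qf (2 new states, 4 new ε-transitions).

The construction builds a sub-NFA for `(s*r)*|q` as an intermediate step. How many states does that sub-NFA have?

Fragment for `(s*r)*|q`:
Each of the 3 symbol leaves contributes a 2-state fragment.
  s* : 4 states
  s*r : 6 states
  (s*r)* : 8 states
  (s*r)*|q : 12 states

12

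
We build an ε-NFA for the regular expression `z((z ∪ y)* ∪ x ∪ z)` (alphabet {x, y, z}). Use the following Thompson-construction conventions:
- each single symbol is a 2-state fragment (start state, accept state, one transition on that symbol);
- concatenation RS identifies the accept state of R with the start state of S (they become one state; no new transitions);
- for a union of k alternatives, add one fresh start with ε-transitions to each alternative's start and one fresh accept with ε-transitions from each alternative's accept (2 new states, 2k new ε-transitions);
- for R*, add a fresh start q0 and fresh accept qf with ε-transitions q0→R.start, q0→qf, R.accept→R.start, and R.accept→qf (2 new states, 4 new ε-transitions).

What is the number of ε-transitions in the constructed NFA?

Bottom-up over the parse tree:
Each of the 5 symbol leaves contributes 0 ε-transitions.
  z ∪ y : 4 ε-transitions
  (z ∪ y)* : 8 ε-transitions
  (z ∪ y)* ∪ x ∪ z : 14 ε-transitions
  z((z ∪ y)* ∪ x ∪ z) : 14 ε-transitions

14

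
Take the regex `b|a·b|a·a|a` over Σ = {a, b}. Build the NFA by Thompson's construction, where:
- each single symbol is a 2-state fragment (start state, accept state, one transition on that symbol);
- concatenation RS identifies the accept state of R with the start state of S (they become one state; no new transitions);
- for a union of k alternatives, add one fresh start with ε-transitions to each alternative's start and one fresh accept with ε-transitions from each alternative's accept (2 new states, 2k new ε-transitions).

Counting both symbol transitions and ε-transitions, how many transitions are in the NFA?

14

Bottom-up over the parse tree:
Each of the 6 symbol leaves contributes 1 transition (1 symbol, 0 ε).
  a·b — 2 transitions (2 symbol, 0 ε)
  a·a — 2 transitions (2 symbol, 0 ε)
  b|a·b|a·a|a — 14 transitions (6 symbol, 8 ε)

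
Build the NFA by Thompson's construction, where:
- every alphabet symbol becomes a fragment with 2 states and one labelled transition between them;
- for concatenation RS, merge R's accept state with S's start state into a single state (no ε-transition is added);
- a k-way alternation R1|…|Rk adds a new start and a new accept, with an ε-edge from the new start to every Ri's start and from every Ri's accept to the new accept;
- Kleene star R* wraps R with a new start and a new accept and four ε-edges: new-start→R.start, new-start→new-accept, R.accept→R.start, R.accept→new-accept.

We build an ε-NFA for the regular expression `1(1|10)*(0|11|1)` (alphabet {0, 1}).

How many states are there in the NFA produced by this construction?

By structural recursion:
Each of the 8 symbol leaves contributes a 2-state fragment.
  10 : 3 states
  1|10 : 7 states
  (1|10)* : 9 states
  11 : 3 states
  0|11|1 : 9 states
  1(1|10)*(0|11|1) : 18 states

18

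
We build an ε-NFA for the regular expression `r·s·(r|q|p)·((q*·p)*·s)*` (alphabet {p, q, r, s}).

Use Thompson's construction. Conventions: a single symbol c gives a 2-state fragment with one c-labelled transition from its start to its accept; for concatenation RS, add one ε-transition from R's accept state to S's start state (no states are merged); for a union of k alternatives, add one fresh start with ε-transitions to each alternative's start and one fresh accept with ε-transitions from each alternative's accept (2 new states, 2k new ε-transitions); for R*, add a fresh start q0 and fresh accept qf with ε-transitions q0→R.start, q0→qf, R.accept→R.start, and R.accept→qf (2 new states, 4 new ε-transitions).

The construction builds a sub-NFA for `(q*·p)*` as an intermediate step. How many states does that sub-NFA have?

Fragment for `(q*·p)*`:
Each of the 2 symbol leaves contributes a 2-state fragment.
  q* — 4 states
  q*·p — 6 states
  (q*·p)* — 8 states

8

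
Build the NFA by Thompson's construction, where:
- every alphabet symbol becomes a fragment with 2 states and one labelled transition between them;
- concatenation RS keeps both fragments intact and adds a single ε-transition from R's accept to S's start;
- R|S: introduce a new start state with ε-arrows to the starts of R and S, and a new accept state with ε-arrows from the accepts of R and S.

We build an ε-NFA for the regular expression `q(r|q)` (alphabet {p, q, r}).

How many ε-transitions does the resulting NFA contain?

Building bottom-up:
Each of the 3 symbol leaves contributes 0 ε-transitions.
  r|q : 4 ε-transitions
  q(r|q) : 5 ε-transitions

5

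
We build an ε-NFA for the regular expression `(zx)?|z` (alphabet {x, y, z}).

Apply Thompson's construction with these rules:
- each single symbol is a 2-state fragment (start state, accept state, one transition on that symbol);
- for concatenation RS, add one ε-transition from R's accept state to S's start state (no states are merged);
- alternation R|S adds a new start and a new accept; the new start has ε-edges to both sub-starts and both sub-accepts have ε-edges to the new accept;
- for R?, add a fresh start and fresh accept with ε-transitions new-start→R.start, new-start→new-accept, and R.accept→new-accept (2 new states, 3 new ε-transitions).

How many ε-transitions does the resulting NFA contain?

Building bottom-up:
Each of the 3 symbol leaves contributes 0 ε-transitions.
  zx — 1 ε-transition
  (zx)? — 4 ε-transitions
  (zx)?|z — 8 ε-transitions

8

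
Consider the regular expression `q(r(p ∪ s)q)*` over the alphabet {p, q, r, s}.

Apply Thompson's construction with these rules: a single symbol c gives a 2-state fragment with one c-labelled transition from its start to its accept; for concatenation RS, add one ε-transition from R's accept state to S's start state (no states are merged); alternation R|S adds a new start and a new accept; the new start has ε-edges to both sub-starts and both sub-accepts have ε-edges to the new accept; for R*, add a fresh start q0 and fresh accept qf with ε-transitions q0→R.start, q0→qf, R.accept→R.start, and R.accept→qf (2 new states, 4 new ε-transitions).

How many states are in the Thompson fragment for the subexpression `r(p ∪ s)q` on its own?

10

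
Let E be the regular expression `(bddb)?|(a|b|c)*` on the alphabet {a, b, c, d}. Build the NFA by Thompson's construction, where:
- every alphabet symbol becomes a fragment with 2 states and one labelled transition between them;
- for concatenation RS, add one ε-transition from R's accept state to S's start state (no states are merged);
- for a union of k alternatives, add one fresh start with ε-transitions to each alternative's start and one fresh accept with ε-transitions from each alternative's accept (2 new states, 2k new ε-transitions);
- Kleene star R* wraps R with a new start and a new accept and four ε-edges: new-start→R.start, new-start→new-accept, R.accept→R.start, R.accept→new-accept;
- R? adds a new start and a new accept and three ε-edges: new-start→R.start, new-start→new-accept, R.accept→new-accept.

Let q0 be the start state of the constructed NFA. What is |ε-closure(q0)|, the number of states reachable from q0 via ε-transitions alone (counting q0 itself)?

Let C(F) = |ε-closure(F.start)| within fragment F, and note whether F accepts ε. Symbol fragments have C = 1 and do not accept ε. Then:
  bddb → |closure| equals the left operand's closure size = 1 (its accept is not ε-reachable, so the closure stops there)
  (bddb)? → |closure| = 1 (new start) + 1 (body) + 1 (new accept, via ε) = 3
  a|b|c → |closure| = 1 + 1 + 1 + 1 = 4 (the new accept is not ε-reachable since no branch accepts ε)
  (a|b|c)* → new start has ε-edges to the inner start and to the new accept, so |closure| = 2 + 4 = 6
  (bddb)?|(a|b|c)* → |closure| = 1 (new start) + (3 + 6) + 1 (new accept, since some branch ε-reaches its own accept) = 11

11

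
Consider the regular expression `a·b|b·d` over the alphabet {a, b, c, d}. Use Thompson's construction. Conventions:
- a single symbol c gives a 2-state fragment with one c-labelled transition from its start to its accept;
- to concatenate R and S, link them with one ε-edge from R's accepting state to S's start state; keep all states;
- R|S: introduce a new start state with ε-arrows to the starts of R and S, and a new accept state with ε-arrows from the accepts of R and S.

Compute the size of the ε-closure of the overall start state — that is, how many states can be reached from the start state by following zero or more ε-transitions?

3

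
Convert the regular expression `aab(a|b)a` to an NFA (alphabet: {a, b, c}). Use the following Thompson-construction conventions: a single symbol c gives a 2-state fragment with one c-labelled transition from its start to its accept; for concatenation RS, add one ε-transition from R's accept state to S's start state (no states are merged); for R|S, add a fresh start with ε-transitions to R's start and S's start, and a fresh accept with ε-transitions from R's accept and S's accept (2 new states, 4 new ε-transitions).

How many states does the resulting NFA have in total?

14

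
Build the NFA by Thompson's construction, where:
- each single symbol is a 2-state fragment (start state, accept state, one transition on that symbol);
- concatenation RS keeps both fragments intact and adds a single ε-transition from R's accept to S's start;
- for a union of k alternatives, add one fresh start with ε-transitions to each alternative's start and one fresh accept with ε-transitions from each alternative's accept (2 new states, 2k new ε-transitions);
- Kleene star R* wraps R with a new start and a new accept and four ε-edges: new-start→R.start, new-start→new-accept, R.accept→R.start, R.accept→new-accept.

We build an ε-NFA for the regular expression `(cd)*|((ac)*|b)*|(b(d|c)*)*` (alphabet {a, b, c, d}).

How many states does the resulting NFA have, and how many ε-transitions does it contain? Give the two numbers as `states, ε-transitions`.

32, 37

Recursing over subexpressions:
Each of the 8 symbol leaves contributes 2 states and 0 ε-transitions.
  cd = 4 states, 1 ε-transition
  (cd)* = 6 states, 5 ε-transitions
  ac = 4 states, 1 ε-transition
  (ac)* = 6 states, 5 ε-transitions
  (ac)*|b = 10 states, 9 ε-transitions
  ((ac)*|b)* = 12 states, 13 ε-transitions
  d|c = 6 states, 4 ε-transitions
  (d|c)* = 8 states, 8 ε-transitions
  b(d|c)* = 10 states, 9 ε-transitions
  (b(d|c)*)* = 12 states, 13 ε-transitions
  (cd)*|((ac)*|b)*|(b(d|c)*)* = 32 states, 37 ε-transitions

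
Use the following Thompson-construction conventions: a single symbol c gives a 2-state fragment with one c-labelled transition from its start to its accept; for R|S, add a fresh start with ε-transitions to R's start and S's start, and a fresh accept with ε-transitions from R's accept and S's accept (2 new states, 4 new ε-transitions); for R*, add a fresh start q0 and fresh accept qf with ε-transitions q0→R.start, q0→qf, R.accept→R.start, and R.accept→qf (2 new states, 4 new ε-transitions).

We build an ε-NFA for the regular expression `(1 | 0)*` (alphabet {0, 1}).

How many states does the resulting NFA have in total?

8

Recursing over subexpressions:
Each of the 2 symbol leaves contributes a 2-state fragment.
  1 | 0 — 6 states
  (1 | 0)* — 8 states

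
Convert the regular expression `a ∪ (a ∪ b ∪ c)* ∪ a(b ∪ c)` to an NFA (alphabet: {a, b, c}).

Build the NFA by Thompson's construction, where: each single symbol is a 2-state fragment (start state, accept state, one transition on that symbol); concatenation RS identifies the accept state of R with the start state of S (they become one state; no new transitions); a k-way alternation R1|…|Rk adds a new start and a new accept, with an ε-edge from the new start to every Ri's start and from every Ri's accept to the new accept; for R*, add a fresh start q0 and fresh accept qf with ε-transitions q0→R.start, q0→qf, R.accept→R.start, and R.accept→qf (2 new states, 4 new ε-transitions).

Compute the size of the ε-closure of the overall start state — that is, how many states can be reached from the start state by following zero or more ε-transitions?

10

Work bottom-up. For each fragment F, track |ε-closure(F.start)| and whether F's accept lies in that closure (i.e. whether F accepts ε). A single-symbol fragment has closure size 1 and does not accept ε.
  a ∪ b ∪ c — C = 1 + 1 + 1 + 1 = 4 (the new accept is not ε-reachable since no branch accepts ε)
  (a ∪ b ∪ c)* — C = 1 (new start) + 4 (body) + 1 (new accept) = 6
  b ∪ c — C = 1 + 1 + 1 = 3 (the new accept is not ε-reachable since no branch accepts ε)
  a(b ∪ c) — same as the first factor's closure: C = 1
  a ∪ (a ∪ b ∪ c)* ∪ a(b ∪ c) — C = 1 (new start) + (1 + 6 + 1) + 1 (new accept, since some branch ε-reaches its own accept) = 10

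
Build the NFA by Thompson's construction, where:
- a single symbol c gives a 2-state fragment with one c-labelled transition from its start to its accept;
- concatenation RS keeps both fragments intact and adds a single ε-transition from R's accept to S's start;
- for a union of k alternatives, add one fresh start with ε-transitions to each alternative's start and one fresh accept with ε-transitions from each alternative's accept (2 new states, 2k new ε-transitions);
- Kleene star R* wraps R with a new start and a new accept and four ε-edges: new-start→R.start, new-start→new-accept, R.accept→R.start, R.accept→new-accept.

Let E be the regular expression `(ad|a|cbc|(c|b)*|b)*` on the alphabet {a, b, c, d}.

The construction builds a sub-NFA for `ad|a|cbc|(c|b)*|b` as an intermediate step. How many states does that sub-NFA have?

24

Fragment for `ad|a|cbc|(c|b)*|b`:
Each of the 9 symbol leaves contributes a 2-state fragment.
  ad = 4 states
  cbc = 6 states
  c|b = 6 states
  (c|b)* = 8 states
  ad|a|cbc|(c|b)*|b = 24 states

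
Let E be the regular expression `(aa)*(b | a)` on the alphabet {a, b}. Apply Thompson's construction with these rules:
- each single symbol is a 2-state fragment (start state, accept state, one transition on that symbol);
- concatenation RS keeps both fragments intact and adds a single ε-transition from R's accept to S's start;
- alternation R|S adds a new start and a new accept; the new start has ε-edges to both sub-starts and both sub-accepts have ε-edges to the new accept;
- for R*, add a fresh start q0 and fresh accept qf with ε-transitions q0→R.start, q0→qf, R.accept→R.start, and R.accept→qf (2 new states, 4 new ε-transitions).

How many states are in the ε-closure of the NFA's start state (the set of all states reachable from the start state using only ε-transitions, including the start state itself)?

6

Let C(F) = |ε-closure(F.start)| within fragment F, and note whether F accepts ε. Symbol fragments have C = 1 and do not accept ε. Then:
  aa : |closure| equals the left operand's closure size = 1 (its accept is not ε-reachable, so the closure stops there)
  (aa)* : |closure| = 1 (new start) + 1 (body) + 1 (new accept) = 3
  b | a : new start ε-reaches every alternative's start; none of them accept ε, so the new accept is not reached: |closure| = 1 + 1 + 1 = 3
  (aa)*(b | a) : the left operand accepts ε, so the closure extends into the next operand (via the concat ε-link); |closure| = 3 + 3 = 6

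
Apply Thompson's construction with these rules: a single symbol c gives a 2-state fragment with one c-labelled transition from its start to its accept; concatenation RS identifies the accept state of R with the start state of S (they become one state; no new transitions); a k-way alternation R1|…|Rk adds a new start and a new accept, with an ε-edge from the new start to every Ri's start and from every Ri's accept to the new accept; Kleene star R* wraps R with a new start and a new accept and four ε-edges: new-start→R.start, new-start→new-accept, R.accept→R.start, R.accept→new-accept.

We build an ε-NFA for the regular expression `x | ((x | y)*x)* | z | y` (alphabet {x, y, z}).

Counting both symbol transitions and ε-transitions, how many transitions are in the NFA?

By structural recursion:
Each of the 6 symbol leaves contributes 1 transition (1 symbol, 0 ε).
  x | y = 6 transitions (2 symbol, 4 ε)
  (x | y)* = 10 transitions (2 symbol, 8 ε)
  (x | y)*x = 11 transitions (3 symbol, 8 ε)
  ((x | y)*x)* = 15 transitions (3 symbol, 12 ε)
  x | ((x | y)*x)* | z | y = 26 transitions (6 symbol, 20 ε)

26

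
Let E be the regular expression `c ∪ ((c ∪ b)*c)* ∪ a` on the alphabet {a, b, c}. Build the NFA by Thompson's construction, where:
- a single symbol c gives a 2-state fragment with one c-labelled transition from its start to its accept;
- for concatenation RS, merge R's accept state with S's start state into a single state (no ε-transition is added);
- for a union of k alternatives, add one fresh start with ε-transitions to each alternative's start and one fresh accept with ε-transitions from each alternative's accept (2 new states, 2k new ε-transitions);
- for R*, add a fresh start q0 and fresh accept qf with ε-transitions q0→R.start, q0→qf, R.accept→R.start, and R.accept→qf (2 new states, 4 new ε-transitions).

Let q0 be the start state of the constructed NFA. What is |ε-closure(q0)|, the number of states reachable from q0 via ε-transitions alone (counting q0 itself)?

11

Compute the ε-closure size of each fragment's start state recursively; a symbol fragment's start has no outgoing ε-edge, so its closure is just itself (size 1).
  c ∪ b → |closure| = 1 + 1 + 1 = 3 (the new accept is not ε-reachable since no branch accepts ε)
  (c ∪ b)* → the star's fresh start ε-reaches both the body's start and the fresh accept: |closure| = 2 + 3 = 5
  (c ∪ b)*c → |closure| = 5 + (1−1) = 5 (closure spills across the concat boundary because the left factor accepts ε)
  ((c ∪ b)*c)* → |closure| = 1 (new start) + 5 (body) + 1 (new accept) = 7
  c ∪ ((c ∪ b)*c)* ∪ a → |closure| = 1 (new start) + (1 + 7 + 1) + 1 (new accept, since some branch ε-reaches its own accept) = 11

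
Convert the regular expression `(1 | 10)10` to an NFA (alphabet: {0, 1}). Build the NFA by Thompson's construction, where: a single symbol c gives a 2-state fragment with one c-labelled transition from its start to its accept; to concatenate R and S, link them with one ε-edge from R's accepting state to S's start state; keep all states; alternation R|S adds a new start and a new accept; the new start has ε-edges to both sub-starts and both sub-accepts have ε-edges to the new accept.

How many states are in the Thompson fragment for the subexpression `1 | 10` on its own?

Fragment for `1 | 10`:
Each of the 3 symbol leaves contributes a 2-state fragment.
  10 : 4 states
  1 | 10 : 8 states

8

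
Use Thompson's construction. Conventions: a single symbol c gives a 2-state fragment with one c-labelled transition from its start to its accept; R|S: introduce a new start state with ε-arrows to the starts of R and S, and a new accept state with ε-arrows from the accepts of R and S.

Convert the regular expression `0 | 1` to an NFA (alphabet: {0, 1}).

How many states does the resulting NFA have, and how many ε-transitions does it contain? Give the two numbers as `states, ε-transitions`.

Building bottom-up:
Each of the 2 symbol leaves contributes 2 states and 0 ε-transitions.
  0 | 1 : 6 states, 4 ε-transitions

6, 4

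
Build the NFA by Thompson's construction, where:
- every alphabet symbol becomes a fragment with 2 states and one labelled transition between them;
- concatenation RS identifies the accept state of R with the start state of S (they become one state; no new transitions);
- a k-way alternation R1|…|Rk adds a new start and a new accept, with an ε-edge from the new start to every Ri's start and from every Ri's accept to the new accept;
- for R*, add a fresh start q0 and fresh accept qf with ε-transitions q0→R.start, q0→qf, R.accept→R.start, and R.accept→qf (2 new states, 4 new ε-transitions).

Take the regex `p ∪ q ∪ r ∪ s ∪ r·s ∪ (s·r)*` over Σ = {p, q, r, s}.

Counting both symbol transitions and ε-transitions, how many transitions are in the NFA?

24

Recursing over subexpressions:
Each of the 8 symbol leaves contributes 1 transition (1 symbol, 0 ε).
  r·s : 2 transitions (2 symbol, 0 ε)
  s·r : 2 transitions (2 symbol, 0 ε)
  (s·r)* : 6 transitions (2 symbol, 4 ε)
  p ∪ q ∪ r ∪ s ∪ r·s ∪ (s·r)* : 24 transitions (8 symbol, 16 ε)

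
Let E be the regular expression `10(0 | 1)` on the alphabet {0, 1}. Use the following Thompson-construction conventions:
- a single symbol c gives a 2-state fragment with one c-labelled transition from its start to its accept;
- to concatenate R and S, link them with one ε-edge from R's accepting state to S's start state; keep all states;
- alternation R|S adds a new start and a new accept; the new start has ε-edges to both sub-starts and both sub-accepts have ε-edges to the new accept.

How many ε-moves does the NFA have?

By structural recursion:
Each of the 4 symbol leaves contributes 0 ε-transitions.
  0 | 1 — 4 ε-transitions
  10(0 | 1) — 6 ε-transitions

6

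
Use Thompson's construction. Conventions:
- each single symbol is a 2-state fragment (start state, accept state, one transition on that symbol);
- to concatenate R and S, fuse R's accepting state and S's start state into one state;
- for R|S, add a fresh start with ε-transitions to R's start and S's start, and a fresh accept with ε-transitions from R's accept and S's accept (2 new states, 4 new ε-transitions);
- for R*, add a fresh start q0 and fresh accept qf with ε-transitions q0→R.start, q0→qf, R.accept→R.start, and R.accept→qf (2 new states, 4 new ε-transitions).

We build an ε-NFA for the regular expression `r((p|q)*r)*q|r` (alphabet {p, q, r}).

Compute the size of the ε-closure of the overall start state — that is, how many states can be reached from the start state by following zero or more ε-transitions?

3

Let C(F) = |ε-closure(F.start)| within fragment F, and note whether F accepts ε. Symbol fragments have C = 1 and do not accept ε. Then:
  p|q → |ε-closure| = 1 + 1 + 1 = 3 (the new accept is not ε-reachable since no branch accepts ε)
  (p|q)* → the star's fresh start ε-reaches both the body's start and the fresh accept: |ε-closure| = 2 + 3 = 5
  (p|q)*r → |ε-closure| = 5 + (1−1) = 5 (closure spills across the concat boundary because the left factor accepts ε)
  ((p|q)*r)* → new start has ε-edges to the inner start and to the new accept, so |ε-closure| = 2 + 5 = 7
  r((p|q)*r)*q → |ε-closure| equals the left operand's closure size = 1 (its accept is not ε-reachable, so the closure stops there)
  r((p|q)*r)*q|r → new start ε-reaches every alternative's start; none of them accept ε, so the new accept is not reached: |ε-closure| = 1 + 1 + 1 = 3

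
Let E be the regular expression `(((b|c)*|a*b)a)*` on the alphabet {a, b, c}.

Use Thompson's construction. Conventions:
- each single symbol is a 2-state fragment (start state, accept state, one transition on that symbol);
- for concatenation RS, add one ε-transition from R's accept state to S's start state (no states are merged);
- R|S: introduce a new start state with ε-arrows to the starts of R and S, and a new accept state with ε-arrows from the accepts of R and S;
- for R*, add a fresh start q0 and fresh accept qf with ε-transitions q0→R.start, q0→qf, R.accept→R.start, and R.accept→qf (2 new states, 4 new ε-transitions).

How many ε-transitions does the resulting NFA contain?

By structural recursion:
Each of the 5 symbol leaves contributes 0 ε-transitions.
  b|c → 4 ε-transitions
  (b|c)* → 8 ε-transitions
  a* → 4 ε-transitions
  a*b → 5 ε-transitions
  (b|c)*|a*b → 17 ε-transitions
  ((b|c)*|a*b)a → 18 ε-transitions
  (((b|c)*|a*b)a)* → 22 ε-transitions

22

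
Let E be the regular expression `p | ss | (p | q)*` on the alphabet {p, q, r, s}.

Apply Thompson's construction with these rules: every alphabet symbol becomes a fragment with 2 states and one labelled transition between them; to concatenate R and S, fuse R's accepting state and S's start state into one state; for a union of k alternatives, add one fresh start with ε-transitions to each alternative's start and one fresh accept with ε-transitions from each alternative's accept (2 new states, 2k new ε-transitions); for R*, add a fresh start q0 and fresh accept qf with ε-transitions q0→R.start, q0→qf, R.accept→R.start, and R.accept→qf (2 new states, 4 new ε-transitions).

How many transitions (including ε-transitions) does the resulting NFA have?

19

Building bottom-up:
Each of the 5 symbol leaves contributes 1 transition (1 symbol, 0 ε).
  ss → 2 transitions (2 symbol, 0 ε)
  p | q → 6 transitions (2 symbol, 4 ε)
  (p | q)* → 10 transitions (2 symbol, 8 ε)
  p | ss | (p | q)* → 19 transitions (5 symbol, 14 ε)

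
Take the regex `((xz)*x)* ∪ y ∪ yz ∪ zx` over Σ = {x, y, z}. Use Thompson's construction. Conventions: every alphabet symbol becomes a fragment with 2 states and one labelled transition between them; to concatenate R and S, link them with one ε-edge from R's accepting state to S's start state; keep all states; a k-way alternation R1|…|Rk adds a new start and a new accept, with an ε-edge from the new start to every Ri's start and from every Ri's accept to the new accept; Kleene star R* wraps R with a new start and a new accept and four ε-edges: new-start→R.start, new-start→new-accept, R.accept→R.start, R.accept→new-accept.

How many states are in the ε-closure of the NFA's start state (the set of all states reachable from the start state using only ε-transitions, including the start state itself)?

11

Compute the ε-closure size of each fragment's start state recursively; a symbol fragment's start has no outgoing ε-edge, so its closure is just itself (size 1).
  xz — |ε-closure| equals the left operand's closure size = 1 (its accept is not ε-reachable, so the closure stops there)
  (xz)* — new start has ε-edges to the inner start and to the new accept, so |ε-closure| = 2 + 1 = 3
  (xz)*x — the left operand accepts ε, so the closure extends into the next operand (via the concat ε-link); |ε-closure| = 3 + 1 = 4
  ((xz)*x)* — |ε-closure| = 1 (new start) + 4 (body) + 1 (new accept) = 6
  yz — |ε-closure| equals the left operand's closure size = 1 (its accept is not ε-reachable, so the closure stops there)
  zx — |ε-closure| equals the left operand's closure size = 1 (its accept is not ε-reachable, so the closure stops there)
  ((xz)*x)* ∪ y ∪ yz ∪ zx — new start ε-reaches every alternative's start; at least one alternative accepts ε, so the union's new accept is reached too: |ε-closure| = 1 + 6 + 1 + 1 + 1 + 1 = 11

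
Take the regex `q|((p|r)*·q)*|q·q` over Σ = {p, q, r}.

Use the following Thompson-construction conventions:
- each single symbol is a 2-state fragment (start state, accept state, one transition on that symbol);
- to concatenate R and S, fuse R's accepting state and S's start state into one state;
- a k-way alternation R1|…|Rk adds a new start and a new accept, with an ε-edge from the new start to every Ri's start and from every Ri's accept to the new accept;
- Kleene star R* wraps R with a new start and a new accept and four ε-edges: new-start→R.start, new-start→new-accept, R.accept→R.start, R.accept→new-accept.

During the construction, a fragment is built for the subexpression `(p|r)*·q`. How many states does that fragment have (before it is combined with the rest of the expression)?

Fragment for `(p|r)*·q`:
Each of the 3 symbol leaves contributes a 2-state fragment.
  p|r → 6 states
  (p|r)* → 8 states
  (p|r)*·q → 9 states

9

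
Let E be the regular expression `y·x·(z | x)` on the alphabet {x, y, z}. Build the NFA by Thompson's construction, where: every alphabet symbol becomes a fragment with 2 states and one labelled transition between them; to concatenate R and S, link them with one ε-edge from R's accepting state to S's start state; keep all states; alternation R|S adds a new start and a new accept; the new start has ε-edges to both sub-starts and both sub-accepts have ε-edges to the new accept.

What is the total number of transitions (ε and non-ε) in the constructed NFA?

10

Recursing over subexpressions:
Each of the 4 symbol leaves contributes 1 transition (1 symbol, 0 ε).
  z | x = 6 transitions (2 symbol, 4 ε)
  y·x·(z | x) = 10 transitions (4 symbol, 6 ε)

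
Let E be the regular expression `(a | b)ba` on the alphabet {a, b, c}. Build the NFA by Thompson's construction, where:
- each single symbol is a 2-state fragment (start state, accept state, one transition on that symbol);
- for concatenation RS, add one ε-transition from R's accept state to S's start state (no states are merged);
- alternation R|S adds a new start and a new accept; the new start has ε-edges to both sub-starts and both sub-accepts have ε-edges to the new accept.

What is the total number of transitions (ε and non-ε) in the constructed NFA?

Building bottom-up:
Each of the 4 symbol leaves contributes 1 transition (1 symbol, 0 ε).
  a | b → 6 transitions (2 symbol, 4 ε)
  (a | b)ba → 10 transitions (4 symbol, 6 ε)

10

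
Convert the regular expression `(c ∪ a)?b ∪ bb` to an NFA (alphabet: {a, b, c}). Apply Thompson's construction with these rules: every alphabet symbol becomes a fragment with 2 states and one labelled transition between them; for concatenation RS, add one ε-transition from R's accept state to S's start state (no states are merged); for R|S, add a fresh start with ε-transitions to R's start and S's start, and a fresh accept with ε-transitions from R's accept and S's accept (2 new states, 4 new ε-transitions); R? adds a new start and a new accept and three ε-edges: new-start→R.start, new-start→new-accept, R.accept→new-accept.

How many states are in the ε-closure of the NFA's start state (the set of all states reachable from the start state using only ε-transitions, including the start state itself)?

Work bottom-up. For each fragment F, track |ε-closure(F.start)| and whether F's accept lies in that closure (i.e. whether F accepts ε). A single-symbol fragment has closure size 1 and does not accept ε.
  c ∪ a : new start ε-reaches every alternative's start; none of them accept ε, so the new accept is not reached: |closure| = 1 + 1 + 1 = 3
  (c ∪ a)? : |closure| = 1 (new start) + 3 (body) + 1 (new accept, via ε) = 5
  (c ∪ a)?b : |closure| = 5 + 1 = 6 (closure spills across the concat boundary because the left factor accepts ε)
  bb : same as the first factor's closure: |closure| = 1
  (c ∪ a)?b ∪ bb : |closure| = 1 + 6 + 1 = 8 (the new accept is not ε-reachable since no branch accepts ε)

8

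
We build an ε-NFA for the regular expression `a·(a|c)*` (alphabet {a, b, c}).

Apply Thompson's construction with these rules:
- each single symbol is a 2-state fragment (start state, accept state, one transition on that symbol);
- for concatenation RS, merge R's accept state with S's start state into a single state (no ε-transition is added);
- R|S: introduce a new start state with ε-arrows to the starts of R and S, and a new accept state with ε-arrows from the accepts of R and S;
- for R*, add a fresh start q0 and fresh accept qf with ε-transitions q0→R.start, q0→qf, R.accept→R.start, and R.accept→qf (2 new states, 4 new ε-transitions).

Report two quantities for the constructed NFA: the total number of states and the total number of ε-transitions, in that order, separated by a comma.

Per subexpression:
Each of the 3 symbol leaves contributes 2 states and 0 ε-transitions.
  a|c — 6 states, 4 ε-transitions
  (a|c)* — 8 states, 8 ε-transitions
  a·(a|c)* — 9 states, 8 ε-transitions

9, 8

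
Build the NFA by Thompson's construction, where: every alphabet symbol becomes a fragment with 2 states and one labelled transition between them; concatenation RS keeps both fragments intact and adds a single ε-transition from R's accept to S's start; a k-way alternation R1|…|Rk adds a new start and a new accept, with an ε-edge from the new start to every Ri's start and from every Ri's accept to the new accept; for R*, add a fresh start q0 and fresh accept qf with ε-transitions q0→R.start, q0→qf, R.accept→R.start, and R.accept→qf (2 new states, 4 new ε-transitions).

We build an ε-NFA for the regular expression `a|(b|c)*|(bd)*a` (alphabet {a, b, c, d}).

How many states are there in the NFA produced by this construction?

20

Recursing over subexpressions:
Each of the 6 symbol leaves contributes a 2-state fragment.
  b|c → 6 states
  (b|c)* → 8 states
  bd → 4 states
  (bd)* → 6 states
  (bd)*a → 8 states
  a|(b|c)*|(bd)*a → 20 states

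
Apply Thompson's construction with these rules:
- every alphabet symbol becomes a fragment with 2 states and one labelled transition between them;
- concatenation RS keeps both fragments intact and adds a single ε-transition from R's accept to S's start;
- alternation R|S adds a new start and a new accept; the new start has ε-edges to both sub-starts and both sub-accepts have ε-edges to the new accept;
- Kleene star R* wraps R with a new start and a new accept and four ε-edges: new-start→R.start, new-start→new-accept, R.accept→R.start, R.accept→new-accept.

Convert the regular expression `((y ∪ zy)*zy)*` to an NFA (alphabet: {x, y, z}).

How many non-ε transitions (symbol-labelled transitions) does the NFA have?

5

Building bottom-up:
Each of the 5 symbol leaves contributes exactly 1 symbol transition.
  zy → 2 symbol transitions
  y ∪ zy → 3 symbol transitions
  (y ∪ zy)* → 3 symbol transitions
  (y ∪ zy)*zy → 5 symbol transitions
  ((y ∪ zy)*zy)* → 5 symbol transitions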